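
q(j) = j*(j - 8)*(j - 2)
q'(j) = j*(j - 8) + j*(j - 2) + (j - 8)*(j - 2)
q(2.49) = -6.72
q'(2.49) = -15.20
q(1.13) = 6.75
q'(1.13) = -2.77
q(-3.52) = -223.84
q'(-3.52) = 123.57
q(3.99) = -31.84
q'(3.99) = -16.04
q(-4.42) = -352.43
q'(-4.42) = 163.01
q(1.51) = 4.80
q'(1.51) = -7.36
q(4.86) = -43.64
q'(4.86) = -10.34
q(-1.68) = -59.85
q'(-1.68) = 58.07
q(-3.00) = -165.00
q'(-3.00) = 103.00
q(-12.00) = -3360.00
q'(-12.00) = 688.00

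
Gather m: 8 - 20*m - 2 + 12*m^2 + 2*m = 12*m^2 - 18*m + 6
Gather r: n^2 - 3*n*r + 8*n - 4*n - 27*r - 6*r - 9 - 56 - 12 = n^2 + 4*n + r*(-3*n - 33) - 77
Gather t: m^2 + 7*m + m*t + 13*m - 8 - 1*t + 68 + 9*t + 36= m^2 + 20*m + t*(m + 8) + 96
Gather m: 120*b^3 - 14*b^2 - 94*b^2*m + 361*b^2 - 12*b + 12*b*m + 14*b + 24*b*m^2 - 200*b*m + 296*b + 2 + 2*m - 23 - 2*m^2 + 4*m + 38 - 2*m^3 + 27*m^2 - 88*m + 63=120*b^3 + 347*b^2 + 298*b - 2*m^3 + m^2*(24*b + 25) + m*(-94*b^2 - 188*b - 82) + 80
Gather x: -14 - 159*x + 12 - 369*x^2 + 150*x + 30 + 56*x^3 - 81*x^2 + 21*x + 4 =56*x^3 - 450*x^2 + 12*x + 32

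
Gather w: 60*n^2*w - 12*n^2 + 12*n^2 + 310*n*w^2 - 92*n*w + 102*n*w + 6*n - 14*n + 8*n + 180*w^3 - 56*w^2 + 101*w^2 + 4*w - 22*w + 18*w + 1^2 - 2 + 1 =180*w^3 + w^2*(310*n + 45) + w*(60*n^2 + 10*n)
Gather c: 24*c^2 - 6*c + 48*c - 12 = 24*c^2 + 42*c - 12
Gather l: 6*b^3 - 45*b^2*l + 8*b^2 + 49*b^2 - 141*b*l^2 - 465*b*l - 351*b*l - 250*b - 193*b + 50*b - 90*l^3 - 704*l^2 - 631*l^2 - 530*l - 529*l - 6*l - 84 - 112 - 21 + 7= 6*b^3 + 57*b^2 - 393*b - 90*l^3 + l^2*(-141*b - 1335) + l*(-45*b^2 - 816*b - 1065) - 210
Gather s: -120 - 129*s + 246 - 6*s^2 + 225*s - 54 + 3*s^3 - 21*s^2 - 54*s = 3*s^3 - 27*s^2 + 42*s + 72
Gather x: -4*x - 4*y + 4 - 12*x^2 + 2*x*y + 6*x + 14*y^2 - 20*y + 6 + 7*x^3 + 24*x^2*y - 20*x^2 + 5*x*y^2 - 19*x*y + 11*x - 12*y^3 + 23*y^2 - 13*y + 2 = 7*x^3 + x^2*(24*y - 32) + x*(5*y^2 - 17*y + 13) - 12*y^3 + 37*y^2 - 37*y + 12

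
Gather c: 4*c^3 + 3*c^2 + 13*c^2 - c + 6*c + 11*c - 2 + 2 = 4*c^3 + 16*c^2 + 16*c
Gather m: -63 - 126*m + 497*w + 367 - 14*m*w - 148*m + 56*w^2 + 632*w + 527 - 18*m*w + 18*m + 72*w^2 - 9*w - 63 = m*(-32*w - 256) + 128*w^2 + 1120*w + 768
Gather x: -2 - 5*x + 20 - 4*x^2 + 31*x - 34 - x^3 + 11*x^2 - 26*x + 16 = -x^3 + 7*x^2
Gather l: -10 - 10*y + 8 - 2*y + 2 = -12*y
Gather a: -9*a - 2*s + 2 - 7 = -9*a - 2*s - 5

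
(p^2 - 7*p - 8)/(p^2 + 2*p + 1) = (p - 8)/(p + 1)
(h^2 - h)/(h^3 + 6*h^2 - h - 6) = h/(h^2 + 7*h + 6)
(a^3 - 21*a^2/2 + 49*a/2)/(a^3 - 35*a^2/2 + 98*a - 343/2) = a/(a - 7)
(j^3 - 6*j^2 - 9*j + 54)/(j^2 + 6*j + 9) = (j^2 - 9*j + 18)/(j + 3)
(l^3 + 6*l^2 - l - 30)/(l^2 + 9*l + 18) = (l^2 + 3*l - 10)/(l + 6)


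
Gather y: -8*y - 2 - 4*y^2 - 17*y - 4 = -4*y^2 - 25*y - 6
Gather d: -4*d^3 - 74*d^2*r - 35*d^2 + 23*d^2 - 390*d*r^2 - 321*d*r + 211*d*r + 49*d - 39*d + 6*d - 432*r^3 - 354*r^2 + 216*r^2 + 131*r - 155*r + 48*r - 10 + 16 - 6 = -4*d^3 + d^2*(-74*r - 12) + d*(-390*r^2 - 110*r + 16) - 432*r^3 - 138*r^2 + 24*r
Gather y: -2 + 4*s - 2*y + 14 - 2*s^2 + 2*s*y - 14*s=-2*s^2 - 10*s + y*(2*s - 2) + 12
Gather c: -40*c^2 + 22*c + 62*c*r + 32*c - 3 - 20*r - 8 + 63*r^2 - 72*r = -40*c^2 + c*(62*r + 54) + 63*r^2 - 92*r - 11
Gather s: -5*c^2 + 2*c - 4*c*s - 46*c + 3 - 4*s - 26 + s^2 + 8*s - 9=-5*c^2 - 44*c + s^2 + s*(4 - 4*c) - 32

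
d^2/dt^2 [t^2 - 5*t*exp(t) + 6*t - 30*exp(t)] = -5*t*exp(t) - 40*exp(t) + 2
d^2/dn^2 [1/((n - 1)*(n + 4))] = 2*((n - 1)^2 + (n - 1)*(n + 4) + (n + 4)^2)/((n - 1)^3*(n + 4)^3)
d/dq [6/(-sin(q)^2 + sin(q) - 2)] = 6*(2*sin(q) - 1)*cos(q)/(sin(q)^2 - sin(q) + 2)^2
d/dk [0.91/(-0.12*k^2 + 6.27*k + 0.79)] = (0.2184*k - 5.7057)/(-0.12*k^2 + 6.27*k + 0.79)^2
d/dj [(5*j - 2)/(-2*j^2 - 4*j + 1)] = (10*j^2 - 8*j - 3)/(4*j^4 + 16*j^3 + 12*j^2 - 8*j + 1)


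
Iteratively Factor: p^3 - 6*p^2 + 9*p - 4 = (p - 4)*(p^2 - 2*p + 1) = (p - 4)*(p - 1)*(p - 1)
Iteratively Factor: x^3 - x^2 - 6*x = (x + 2)*(x^2 - 3*x) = (x - 3)*(x + 2)*(x)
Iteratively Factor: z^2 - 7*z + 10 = (z - 5)*(z - 2)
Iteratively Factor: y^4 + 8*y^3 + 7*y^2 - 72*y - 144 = (y + 4)*(y^3 + 4*y^2 - 9*y - 36) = (y - 3)*(y + 4)*(y^2 + 7*y + 12) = (y - 3)*(y + 3)*(y + 4)*(y + 4)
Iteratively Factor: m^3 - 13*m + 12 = (m - 3)*(m^2 + 3*m - 4) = (m - 3)*(m - 1)*(m + 4)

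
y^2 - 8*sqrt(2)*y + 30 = (y - 5*sqrt(2))*(y - 3*sqrt(2))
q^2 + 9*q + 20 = (q + 4)*(q + 5)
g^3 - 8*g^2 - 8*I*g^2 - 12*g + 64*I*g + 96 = (g - 8)*(g - 6*I)*(g - 2*I)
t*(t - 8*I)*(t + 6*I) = t^3 - 2*I*t^2 + 48*t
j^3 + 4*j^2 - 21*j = j*(j - 3)*(j + 7)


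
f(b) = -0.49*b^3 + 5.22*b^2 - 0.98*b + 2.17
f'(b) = -1.47*b^2 + 10.44*b - 0.98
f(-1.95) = 27.56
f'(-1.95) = -26.93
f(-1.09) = 10.07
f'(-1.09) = -14.11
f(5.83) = 76.78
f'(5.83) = 9.92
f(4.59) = 60.26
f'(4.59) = 15.97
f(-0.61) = 4.82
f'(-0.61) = -7.90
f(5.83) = 76.78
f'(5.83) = 9.92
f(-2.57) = 47.48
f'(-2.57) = -37.52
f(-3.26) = 77.82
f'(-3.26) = -50.64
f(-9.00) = 791.02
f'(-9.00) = -214.01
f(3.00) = 32.98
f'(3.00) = 17.11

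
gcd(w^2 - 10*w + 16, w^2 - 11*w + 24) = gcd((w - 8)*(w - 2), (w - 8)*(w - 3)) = w - 8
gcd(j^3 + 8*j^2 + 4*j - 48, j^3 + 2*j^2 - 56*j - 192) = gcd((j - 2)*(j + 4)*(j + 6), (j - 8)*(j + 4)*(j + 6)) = j^2 + 10*j + 24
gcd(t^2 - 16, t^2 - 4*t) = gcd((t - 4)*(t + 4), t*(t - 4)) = t - 4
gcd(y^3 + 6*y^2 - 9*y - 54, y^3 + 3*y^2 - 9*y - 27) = y^2 - 9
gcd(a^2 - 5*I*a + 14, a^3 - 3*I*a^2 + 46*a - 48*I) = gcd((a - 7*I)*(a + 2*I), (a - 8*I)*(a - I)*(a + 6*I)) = 1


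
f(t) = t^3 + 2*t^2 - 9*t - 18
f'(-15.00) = 606.00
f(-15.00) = -2808.00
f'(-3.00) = 6.00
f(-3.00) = 0.00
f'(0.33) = -7.35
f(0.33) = -20.72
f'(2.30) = 16.07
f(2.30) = -15.95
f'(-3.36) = 11.43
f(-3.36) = -3.11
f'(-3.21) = 9.07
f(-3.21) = -1.58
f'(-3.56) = 14.78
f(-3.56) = -5.73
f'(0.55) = -5.89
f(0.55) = -22.18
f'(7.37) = 183.43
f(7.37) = 424.62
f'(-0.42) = -10.15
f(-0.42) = -13.94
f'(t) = 3*t^2 + 4*t - 9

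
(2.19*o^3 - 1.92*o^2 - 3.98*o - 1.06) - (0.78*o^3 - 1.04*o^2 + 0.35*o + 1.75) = 1.41*o^3 - 0.88*o^2 - 4.33*o - 2.81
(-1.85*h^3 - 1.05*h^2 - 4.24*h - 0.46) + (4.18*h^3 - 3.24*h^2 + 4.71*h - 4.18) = 2.33*h^3 - 4.29*h^2 + 0.47*h - 4.64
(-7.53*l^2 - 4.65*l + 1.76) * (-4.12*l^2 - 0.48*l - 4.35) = 31.0236*l^4 + 22.7724*l^3 + 27.7363*l^2 + 19.3827*l - 7.656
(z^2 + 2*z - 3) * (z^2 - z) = z^4 + z^3 - 5*z^2 + 3*z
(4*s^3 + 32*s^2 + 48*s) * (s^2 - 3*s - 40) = 4*s^5 + 20*s^4 - 208*s^3 - 1424*s^2 - 1920*s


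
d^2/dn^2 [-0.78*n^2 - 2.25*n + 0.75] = -1.56000000000000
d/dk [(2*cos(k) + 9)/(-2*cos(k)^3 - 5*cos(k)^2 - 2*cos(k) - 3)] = -8*(48*cos(k) + 16*cos(2*k) + cos(3*k) + 22)*sin(k)/(7*cos(k) + 5*cos(2*k) + cos(3*k) + 11)^2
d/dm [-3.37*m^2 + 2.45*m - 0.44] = 2.45 - 6.74*m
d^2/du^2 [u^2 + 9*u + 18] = 2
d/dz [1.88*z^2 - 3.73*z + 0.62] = 3.76*z - 3.73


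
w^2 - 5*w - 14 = (w - 7)*(w + 2)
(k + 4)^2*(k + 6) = k^3 + 14*k^2 + 64*k + 96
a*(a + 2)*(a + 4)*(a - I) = a^4 + 6*a^3 - I*a^3 + 8*a^2 - 6*I*a^2 - 8*I*a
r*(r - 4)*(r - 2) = r^3 - 6*r^2 + 8*r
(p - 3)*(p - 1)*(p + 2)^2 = p^4 - 9*p^2 - 4*p + 12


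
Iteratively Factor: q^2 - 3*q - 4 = (q - 4)*(q + 1)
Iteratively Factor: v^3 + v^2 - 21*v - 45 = (v - 5)*(v^2 + 6*v + 9) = (v - 5)*(v + 3)*(v + 3)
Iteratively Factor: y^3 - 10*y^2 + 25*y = (y - 5)*(y^2 - 5*y) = y*(y - 5)*(y - 5)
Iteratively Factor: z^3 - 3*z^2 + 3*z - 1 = (z - 1)*(z^2 - 2*z + 1) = (z - 1)^2*(z - 1)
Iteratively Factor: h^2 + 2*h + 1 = (h + 1)*(h + 1)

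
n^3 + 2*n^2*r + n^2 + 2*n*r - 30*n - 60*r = (n - 5)*(n + 6)*(n + 2*r)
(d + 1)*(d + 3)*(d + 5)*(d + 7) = d^4 + 16*d^3 + 86*d^2 + 176*d + 105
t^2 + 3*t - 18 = (t - 3)*(t + 6)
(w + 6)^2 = w^2 + 12*w + 36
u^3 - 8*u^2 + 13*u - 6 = (u - 6)*(u - 1)^2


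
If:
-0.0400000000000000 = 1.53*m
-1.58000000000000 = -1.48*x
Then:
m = -0.03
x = 1.07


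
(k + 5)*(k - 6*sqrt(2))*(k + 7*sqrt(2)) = k^3 + sqrt(2)*k^2 + 5*k^2 - 84*k + 5*sqrt(2)*k - 420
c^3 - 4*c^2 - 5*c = c*(c - 5)*(c + 1)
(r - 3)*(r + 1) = r^2 - 2*r - 3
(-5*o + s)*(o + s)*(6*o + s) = -30*o^3 - 29*o^2*s + 2*o*s^2 + s^3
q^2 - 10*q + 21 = (q - 7)*(q - 3)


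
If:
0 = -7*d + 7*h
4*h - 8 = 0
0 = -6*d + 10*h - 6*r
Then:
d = 2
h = 2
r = 4/3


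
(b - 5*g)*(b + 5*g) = b^2 - 25*g^2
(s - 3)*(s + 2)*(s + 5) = s^3 + 4*s^2 - 11*s - 30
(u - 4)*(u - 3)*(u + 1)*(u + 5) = u^4 - u^3 - 25*u^2 + 37*u + 60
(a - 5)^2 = a^2 - 10*a + 25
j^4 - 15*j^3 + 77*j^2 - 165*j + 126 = (j - 7)*(j - 3)^2*(j - 2)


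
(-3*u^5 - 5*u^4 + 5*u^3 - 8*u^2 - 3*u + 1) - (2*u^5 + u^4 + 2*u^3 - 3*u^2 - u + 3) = -5*u^5 - 6*u^4 + 3*u^3 - 5*u^2 - 2*u - 2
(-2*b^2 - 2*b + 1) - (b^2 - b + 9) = -3*b^2 - b - 8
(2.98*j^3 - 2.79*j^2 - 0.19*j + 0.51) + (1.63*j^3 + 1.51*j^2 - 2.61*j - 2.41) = 4.61*j^3 - 1.28*j^2 - 2.8*j - 1.9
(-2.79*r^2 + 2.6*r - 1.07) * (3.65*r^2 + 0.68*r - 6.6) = -10.1835*r^4 + 7.5928*r^3 + 16.2765*r^2 - 17.8876*r + 7.062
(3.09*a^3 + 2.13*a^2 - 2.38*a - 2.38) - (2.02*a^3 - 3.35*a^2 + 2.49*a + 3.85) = 1.07*a^3 + 5.48*a^2 - 4.87*a - 6.23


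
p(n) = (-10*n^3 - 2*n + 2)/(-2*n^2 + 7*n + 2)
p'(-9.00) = 4.58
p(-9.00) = -32.78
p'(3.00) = -109.20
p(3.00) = -54.80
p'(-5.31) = 4.17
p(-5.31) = -16.49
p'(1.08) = -4.46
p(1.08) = -1.77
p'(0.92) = -3.50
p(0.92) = -1.13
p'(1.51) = -8.26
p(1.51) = -4.43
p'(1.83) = -12.94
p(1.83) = -7.76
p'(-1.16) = 1.82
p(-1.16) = -2.26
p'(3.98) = -1450.20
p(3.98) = 349.52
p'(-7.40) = 4.46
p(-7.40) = -25.54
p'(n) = (4*n - 7)*(-10*n^3 - 2*n + 2)/(-2*n^2 + 7*n + 2)^2 + (-30*n^2 - 2)/(-2*n^2 + 7*n + 2)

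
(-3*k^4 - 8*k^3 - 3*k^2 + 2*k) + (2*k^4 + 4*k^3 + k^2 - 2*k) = -k^4 - 4*k^3 - 2*k^2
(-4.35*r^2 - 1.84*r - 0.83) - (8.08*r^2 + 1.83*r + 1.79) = -12.43*r^2 - 3.67*r - 2.62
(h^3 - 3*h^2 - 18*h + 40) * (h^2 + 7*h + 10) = h^5 + 4*h^4 - 29*h^3 - 116*h^2 + 100*h + 400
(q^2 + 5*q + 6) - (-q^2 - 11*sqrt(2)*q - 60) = 2*q^2 + 5*q + 11*sqrt(2)*q + 66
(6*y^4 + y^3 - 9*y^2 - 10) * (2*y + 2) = 12*y^5 + 14*y^4 - 16*y^3 - 18*y^2 - 20*y - 20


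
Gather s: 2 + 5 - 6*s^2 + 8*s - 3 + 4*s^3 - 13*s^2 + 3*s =4*s^3 - 19*s^2 + 11*s + 4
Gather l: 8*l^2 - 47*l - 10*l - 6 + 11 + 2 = 8*l^2 - 57*l + 7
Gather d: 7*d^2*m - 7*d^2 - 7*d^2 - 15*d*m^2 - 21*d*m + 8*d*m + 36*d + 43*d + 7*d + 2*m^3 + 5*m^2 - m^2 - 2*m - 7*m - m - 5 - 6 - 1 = d^2*(7*m - 14) + d*(-15*m^2 - 13*m + 86) + 2*m^3 + 4*m^2 - 10*m - 12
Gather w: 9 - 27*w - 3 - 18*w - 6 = -45*w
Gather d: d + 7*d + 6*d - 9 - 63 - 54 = 14*d - 126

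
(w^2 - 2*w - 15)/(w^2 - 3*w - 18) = (w - 5)/(w - 6)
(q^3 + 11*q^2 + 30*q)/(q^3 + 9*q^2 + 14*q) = (q^2 + 11*q + 30)/(q^2 + 9*q + 14)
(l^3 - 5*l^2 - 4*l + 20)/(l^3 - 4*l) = (l - 5)/l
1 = 1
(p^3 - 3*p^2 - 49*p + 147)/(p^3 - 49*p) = (p - 3)/p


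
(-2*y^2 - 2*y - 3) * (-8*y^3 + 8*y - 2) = 16*y^5 + 16*y^4 + 8*y^3 - 12*y^2 - 20*y + 6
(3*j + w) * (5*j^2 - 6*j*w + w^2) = 15*j^3 - 13*j^2*w - 3*j*w^2 + w^3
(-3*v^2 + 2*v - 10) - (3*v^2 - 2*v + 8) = -6*v^2 + 4*v - 18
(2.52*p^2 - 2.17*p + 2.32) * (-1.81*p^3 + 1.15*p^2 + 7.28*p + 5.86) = -4.5612*p^5 + 6.8257*p^4 + 11.6509*p^3 + 1.6376*p^2 + 4.1734*p + 13.5952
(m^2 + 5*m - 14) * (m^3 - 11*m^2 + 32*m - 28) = m^5 - 6*m^4 - 37*m^3 + 286*m^2 - 588*m + 392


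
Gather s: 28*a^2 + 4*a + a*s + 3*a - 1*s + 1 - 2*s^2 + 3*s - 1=28*a^2 + 7*a - 2*s^2 + s*(a + 2)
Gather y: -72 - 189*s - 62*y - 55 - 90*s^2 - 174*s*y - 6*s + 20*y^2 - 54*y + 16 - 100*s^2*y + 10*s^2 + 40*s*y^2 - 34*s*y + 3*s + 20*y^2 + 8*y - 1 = -80*s^2 - 192*s + y^2*(40*s + 40) + y*(-100*s^2 - 208*s - 108) - 112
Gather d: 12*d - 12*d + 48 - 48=0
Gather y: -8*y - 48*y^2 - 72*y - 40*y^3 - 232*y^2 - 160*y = -40*y^3 - 280*y^2 - 240*y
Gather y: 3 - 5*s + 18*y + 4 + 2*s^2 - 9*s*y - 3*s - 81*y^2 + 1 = 2*s^2 - 8*s - 81*y^2 + y*(18 - 9*s) + 8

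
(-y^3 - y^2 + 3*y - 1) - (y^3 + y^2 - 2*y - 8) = -2*y^3 - 2*y^2 + 5*y + 7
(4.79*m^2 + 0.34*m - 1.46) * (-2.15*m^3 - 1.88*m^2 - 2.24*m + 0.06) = -10.2985*m^5 - 9.7362*m^4 - 8.2298*m^3 + 2.2706*m^2 + 3.2908*m - 0.0876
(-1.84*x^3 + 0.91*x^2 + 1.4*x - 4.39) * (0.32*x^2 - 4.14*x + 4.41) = -0.5888*x^5 + 7.9088*x^4 - 11.4338*x^3 - 3.1877*x^2 + 24.3486*x - 19.3599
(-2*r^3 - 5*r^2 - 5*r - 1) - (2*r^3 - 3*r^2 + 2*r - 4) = -4*r^3 - 2*r^2 - 7*r + 3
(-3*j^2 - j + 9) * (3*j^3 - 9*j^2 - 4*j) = -9*j^5 + 24*j^4 + 48*j^3 - 77*j^2 - 36*j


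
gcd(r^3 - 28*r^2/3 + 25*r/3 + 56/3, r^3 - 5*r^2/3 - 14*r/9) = r - 7/3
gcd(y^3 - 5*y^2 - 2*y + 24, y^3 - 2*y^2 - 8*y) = y^2 - 2*y - 8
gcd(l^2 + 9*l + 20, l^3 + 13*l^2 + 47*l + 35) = l + 5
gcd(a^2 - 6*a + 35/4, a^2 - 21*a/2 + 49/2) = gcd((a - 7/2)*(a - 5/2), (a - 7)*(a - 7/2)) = a - 7/2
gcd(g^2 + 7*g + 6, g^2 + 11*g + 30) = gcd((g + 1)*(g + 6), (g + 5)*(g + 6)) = g + 6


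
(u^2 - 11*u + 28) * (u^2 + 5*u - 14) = u^4 - 6*u^3 - 41*u^2 + 294*u - 392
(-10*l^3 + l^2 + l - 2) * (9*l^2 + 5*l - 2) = -90*l^5 - 41*l^4 + 34*l^3 - 15*l^2 - 12*l + 4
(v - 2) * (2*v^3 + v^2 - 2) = 2*v^4 - 3*v^3 - 2*v^2 - 2*v + 4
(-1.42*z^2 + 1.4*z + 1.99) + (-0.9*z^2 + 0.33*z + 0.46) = -2.32*z^2 + 1.73*z + 2.45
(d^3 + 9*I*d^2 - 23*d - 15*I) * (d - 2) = d^4 - 2*d^3 + 9*I*d^3 - 23*d^2 - 18*I*d^2 + 46*d - 15*I*d + 30*I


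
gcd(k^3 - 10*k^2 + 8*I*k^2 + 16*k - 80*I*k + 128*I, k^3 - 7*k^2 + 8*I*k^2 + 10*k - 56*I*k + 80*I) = k^2 + k*(-2 + 8*I) - 16*I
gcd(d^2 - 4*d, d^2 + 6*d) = d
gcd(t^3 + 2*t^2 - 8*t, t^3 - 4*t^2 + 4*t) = t^2 - 2*t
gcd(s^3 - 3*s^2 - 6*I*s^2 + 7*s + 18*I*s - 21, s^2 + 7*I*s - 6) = s + I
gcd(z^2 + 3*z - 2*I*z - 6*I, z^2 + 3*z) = z + 3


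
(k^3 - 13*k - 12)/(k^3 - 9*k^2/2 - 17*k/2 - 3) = 2*(k^2 - k - 12)/(2*k^2 - 11*k - 6)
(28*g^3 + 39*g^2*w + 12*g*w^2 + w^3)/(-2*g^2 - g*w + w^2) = (28*g^2 + 11*g*w + w^2)/(-2*g + w)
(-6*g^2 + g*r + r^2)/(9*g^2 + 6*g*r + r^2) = (-2*g + r)/(3*g + r)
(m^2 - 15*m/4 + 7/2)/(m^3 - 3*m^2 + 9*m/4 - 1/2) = (4*m - 7)/(4*m^2 - 4*m + 1)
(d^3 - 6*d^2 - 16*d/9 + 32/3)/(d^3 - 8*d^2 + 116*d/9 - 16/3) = (3*d + 4)/(3*d - 2)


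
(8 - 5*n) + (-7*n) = 8 - 12*n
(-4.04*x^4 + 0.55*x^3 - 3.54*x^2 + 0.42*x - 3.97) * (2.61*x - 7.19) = -10.5444*x^5 + 30.4831*x^4 - 13.1939*x^3 + 26.5488*x^2 - 13.3815*x + 28.5443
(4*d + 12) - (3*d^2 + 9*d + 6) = -3*d^2 - 5*d + 6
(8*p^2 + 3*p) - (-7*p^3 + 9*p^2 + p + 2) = 7*p^3 - p^2 + 2*p - 2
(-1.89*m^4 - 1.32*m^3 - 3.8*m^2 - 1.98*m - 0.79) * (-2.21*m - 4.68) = 4.1769*m^5 + 11.7624*m^4 + 14.5756*m^3 + 22.1598*m^2 + 11.0123*m + 3.6972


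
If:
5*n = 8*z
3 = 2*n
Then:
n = 3/2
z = 15/16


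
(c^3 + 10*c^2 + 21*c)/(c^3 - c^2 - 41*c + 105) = c*(c + 3)/(c^2 - 8*c + 15)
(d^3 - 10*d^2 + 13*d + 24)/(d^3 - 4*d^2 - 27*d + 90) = (d^2 - 7*d - 8)/(d^2 - d - 30)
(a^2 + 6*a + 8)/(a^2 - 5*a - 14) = (a + 4)/(a - 7)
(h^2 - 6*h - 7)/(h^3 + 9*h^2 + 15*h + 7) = (h - 7)/(h^2 + 8*h + 7)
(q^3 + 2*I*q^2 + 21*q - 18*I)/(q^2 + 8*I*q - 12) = (q^2 - 4*I*q - 3)/(q + 2*I)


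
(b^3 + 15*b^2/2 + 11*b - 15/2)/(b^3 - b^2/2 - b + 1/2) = (b^2 + 8*b + 15)/(b^2 - 1)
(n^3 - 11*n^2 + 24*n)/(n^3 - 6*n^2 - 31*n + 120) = n/(n + 5)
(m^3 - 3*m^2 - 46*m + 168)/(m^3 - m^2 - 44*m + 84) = (m - 4)/(m - 2)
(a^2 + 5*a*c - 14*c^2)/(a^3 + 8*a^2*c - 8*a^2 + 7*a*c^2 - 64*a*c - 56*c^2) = (a - 2*c)/(a^2 + a*c - 8*a - 8*c)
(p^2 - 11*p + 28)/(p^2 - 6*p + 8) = (p - 7)/(p - 2)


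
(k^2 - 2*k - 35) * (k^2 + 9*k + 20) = k^4 + 7*k^3 - 33*k^2 - 355*k - 700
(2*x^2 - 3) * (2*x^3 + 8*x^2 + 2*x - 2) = 4*x^5 + 16*x^4 - 2*x^3 - 28*x^2 - 6*x + 6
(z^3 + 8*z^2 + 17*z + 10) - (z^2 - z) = z^3 + 7*z^2 + 18*z + 10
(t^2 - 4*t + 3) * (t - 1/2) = t^3 - 9*t^2/2 + 5*t - 3/2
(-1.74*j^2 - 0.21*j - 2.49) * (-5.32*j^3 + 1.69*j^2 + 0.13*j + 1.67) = 9.2568*j^5 - 1.8234*j^4 + 12.6657*j^3 - 7.1412*j^2 - 0.6744*j - 4.1583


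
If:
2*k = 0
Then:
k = 0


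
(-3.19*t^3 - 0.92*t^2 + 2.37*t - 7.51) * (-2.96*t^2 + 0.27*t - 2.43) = 9.4424*t^5 + 1.8619*t^4 + 0.4881*t^3 + 25.1051*t^2 - 7.7868*t + 18.2493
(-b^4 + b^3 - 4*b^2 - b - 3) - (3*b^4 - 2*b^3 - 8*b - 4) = -4*b^4 + 3*b^3 - 4*b^2 + 7*b + 1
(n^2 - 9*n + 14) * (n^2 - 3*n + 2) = n^4 - 12*n^3 + 43*n^2 - 60*n + 28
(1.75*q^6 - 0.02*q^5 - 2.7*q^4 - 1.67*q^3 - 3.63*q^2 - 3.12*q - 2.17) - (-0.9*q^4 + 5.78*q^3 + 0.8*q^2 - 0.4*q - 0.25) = 1.75*q^6 - 0.02*q^5 - 1.8*q^4 - 7.45*q^3 - 4.43*q^2 - 2.72*q - 1.92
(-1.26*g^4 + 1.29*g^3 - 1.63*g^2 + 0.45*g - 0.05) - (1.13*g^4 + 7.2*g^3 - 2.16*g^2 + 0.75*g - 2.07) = -2.39*g^4 - 5.91*g^3 + 0.53*g^2 - 0.3*g + 2.02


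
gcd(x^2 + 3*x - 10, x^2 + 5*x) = x + 5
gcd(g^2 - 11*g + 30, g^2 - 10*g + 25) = g - 5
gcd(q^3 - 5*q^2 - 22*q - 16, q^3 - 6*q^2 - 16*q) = q^2 - 6*q - 16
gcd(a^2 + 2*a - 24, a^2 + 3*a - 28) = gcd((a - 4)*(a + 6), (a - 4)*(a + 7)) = a - 4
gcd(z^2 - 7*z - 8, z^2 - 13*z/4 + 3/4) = 1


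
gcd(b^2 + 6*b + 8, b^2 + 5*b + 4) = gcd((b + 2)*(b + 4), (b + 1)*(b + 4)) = b + 4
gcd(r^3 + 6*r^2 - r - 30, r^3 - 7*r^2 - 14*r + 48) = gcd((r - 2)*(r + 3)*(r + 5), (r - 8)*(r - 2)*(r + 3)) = r^2 + r - 6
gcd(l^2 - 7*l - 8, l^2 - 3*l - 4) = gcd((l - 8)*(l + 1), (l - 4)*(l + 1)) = l + 1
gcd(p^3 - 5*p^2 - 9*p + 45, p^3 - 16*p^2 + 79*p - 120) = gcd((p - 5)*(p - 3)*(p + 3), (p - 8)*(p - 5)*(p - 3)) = p^2 - 8*p + 15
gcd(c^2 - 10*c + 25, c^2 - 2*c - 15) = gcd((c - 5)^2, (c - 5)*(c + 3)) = c - 5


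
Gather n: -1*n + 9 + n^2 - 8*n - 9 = n^2 - 9*n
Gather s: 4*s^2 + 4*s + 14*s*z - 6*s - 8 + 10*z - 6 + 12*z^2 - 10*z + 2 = 4*s^2 + s*(14*z - 2) + 12*z^2 - 12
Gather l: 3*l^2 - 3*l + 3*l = 3*l^2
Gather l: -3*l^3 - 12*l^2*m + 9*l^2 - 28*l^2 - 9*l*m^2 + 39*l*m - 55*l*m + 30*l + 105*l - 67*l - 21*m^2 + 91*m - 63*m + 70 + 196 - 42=-3*l^3 + l^2*(-12*m - 19) + l*(-9*m^2 - 16*m + 68) - 21*m^2 + 28*m + 224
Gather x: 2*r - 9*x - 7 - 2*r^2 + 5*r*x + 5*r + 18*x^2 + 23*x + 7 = -2*r^2 + 7*r + 18*x^2 + x*(5*r + 14)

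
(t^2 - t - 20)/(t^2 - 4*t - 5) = (t + 4)/(t + 1)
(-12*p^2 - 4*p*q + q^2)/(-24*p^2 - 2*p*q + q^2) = (2*p + q)/(4*p + q)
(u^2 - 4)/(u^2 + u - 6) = (u + 2)/(u + 3)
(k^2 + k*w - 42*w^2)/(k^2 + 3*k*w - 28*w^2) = (-k + 6*w)/(-k + 4*w)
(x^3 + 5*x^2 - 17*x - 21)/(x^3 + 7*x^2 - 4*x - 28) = (x^2 - 2*x - 3)/(x^2 - 4)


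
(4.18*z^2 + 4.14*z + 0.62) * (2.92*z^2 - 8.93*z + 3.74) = 12.2056*z^4 - 25.2386*z^3 - 19.5266*z^2 + 9.947*z + 2.3188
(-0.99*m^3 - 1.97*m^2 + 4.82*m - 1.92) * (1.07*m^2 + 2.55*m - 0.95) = -1.0593*m^5 - 4.6324*m^4 + 1.0744*m^3 + 12.1081*m^2 - 9.475*m + 1.824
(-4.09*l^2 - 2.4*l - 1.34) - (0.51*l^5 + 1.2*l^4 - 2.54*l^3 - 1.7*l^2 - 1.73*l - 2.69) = -0.51*l^5 - 1.2*l^4 + 2.54*l^3 - 2.39*l^2 - 0.67*l + 1.35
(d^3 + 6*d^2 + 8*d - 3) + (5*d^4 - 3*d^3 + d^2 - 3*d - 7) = 5*d^4 - 2*d^3 + 7*d^2 + 5*d - 10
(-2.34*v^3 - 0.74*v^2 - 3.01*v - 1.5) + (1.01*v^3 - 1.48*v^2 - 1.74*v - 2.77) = -1.33*v^3 - 2.22*v^2 - 4.75*v - 4.27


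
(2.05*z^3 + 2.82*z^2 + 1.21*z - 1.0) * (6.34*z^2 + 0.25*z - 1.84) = 12.997*z^5 + 18.3913*z^4 + 4.6044*z^3 - 11.2263*z^2 - 2.4764*z + 1.84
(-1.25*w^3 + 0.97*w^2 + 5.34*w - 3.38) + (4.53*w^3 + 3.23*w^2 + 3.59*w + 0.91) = 3.28*w^3 + 4.2*w^2 + 8.93*w - 2.47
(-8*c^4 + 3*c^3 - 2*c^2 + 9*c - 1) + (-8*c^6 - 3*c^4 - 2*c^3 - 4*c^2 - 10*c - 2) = -8*c^6 - 11*c^4 + c^3 - 6*c^2 - c - 3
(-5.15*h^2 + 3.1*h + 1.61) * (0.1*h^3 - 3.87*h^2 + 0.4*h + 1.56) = -0.515*h^5 + 20.2405*h^4 - 13.896*h^3 - 13.0247*h^2 + 5.48*h + 2.5116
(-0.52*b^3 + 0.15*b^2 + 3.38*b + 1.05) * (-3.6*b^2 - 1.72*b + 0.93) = 1.872*b^5 + 0.3544*b^4 - 12.9096*b^3 - 9.4541*b^2 + 1.3374*b + 0.9765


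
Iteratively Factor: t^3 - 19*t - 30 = (t + 3)*(t^2 - 3*t - 10) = (t + 2)*(t + 3)*(t - 5)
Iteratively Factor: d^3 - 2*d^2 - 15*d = (d)*(d^2 - 2*d - 15) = d*(d + 3)*(d - 5)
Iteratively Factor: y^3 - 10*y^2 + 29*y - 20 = (y - 1)*(y^2 - 9*y + 20) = (y - 4)*(y - 1)*(y - 5)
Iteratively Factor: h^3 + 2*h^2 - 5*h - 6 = (h + 1)*(h^2 + h - 6) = (h - 2)*(h + 1)*(h + 3)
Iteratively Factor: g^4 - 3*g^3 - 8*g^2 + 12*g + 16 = (g + 2)*(g^3 - 5*g^2 + 2*g + 8) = (g + 1)*(g + 2)*(g^2 - 6*g + 8) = (g - 2)*(g + 1)*(g + 2)*(g - 4)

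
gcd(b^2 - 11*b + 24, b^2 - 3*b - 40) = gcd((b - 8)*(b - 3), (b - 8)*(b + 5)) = b - 8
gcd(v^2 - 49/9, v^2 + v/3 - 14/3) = v + 7/3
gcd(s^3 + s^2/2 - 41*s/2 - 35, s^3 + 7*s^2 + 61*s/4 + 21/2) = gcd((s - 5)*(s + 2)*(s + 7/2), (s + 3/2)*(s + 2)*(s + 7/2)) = s^2 + 11*s/2 + 7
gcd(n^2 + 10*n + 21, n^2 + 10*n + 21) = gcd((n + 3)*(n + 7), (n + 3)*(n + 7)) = n^2 + 10*n + 21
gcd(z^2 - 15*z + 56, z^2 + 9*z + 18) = 1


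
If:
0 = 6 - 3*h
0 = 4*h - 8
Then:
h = 2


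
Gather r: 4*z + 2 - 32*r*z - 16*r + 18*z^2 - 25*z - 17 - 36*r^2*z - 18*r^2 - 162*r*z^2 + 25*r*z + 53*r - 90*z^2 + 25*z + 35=r^2*(-36*z - 18) + r*(-162*z^2 - 7*z + 37) - 72*z^2 + 4*z + 20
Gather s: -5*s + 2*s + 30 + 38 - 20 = 48 - 3*s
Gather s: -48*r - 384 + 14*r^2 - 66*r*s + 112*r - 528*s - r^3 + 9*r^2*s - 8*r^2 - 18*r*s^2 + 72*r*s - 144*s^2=-r^3 + 6*r^2 + 64*r + s^2*(-18*r - 144) + s*(9*r^2 + 6*r - 528) - 384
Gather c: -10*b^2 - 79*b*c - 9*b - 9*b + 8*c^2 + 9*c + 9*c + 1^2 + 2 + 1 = -10*b^2 - 18*b + 8*c^2 + c*(18 - 79*b) + 4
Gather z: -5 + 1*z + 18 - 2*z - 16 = -z - 3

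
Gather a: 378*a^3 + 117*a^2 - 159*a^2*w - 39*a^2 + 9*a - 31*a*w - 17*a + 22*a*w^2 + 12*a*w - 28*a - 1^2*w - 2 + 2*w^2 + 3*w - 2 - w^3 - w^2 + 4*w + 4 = 378*a^3 + a^2*(78 - 159*w) + a*(22*w^2 - 19*w - 36) - w^3 + w^2 + 6*w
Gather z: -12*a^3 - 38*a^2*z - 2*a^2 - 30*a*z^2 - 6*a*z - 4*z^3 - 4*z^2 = -12*a^3 - 2*a^2 - 4*z^3 + z^2*(-30*a - 4) + z*(-38*a^2 - 6*a)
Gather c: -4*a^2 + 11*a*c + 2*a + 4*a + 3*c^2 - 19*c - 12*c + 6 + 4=-4*a^2 + 6*a + 3*c^2 + c*(11*a - 31) + 10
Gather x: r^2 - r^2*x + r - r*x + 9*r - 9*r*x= r^2 + 10*r + x*(-r^2 - 10*r)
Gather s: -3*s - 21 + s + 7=-2*s - 14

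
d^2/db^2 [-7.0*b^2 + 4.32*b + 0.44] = -14.0000000000000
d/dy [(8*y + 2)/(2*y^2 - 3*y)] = 2*(-8*y^2 - 4*y + 3)/(y^2*(4*y^2 - 12*y + 9))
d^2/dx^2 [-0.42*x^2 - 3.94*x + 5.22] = -0.840000000000000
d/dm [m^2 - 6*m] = 2*m - 6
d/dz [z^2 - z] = 2*z - 1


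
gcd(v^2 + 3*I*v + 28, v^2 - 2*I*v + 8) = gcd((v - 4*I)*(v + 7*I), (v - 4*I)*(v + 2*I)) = v - 4*I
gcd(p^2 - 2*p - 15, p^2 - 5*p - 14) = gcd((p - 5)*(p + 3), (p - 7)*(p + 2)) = 1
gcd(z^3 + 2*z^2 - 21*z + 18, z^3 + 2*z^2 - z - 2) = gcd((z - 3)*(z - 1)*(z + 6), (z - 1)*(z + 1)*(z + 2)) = z - 1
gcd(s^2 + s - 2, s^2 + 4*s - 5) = s - 1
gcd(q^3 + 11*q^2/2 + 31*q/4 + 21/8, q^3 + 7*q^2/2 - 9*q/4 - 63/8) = q^2 + 5*q + 21/4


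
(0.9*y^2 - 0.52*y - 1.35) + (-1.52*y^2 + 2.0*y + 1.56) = -0.62*y^2 + 1.48*y + 0.21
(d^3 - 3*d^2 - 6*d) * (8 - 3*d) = -3*d^4 + 17*d^3 - 6*d^2 - 48*d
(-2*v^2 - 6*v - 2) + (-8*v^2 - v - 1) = -10*v^2 - 7*v - 3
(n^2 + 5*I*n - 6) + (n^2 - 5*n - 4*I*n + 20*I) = 2*n^2 - 5*n + I*n - 6 + 20*I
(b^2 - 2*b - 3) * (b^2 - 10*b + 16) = b^4 - 12*b^3 + 33*b^2 - 2*b - 48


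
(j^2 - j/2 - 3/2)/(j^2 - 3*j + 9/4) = 2*(j + 1)/(2*j - 3)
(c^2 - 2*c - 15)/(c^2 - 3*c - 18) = (c - 5)/(c - 6)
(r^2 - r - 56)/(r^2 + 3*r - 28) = (r - 8)/(r - 4)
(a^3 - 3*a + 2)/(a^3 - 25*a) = (a^3 - 3*a + 2)/(a*(a^2 - 25))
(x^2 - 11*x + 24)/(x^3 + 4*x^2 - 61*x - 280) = (x - 3)/(x^2 + 12*x + 35)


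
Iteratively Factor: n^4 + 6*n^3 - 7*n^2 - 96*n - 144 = (n + 4)*(n^3 + 2*n^2 - 15*n - 36) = (n + 3)*(n + 4)*(n^2 - n - 12) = (n - 4)*(n + 3)*(n + 4)*(n + 3)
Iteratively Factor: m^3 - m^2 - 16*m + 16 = (m + 4)*(m^2 - 5*m + 4) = (m - 1)*(m + 4)*(m - 4)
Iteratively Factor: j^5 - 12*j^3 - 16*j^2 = (j)*(j^4 - 12*j^2 - 16*j) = j*(j - 4)*(j^3 + 4*j^2 + 4*j) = j*(j - 4)*(j + 2)*(j^2 + 2*j) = j^2*(j - 4)*(j + 2)*(j + 2)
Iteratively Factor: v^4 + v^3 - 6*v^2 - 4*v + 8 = (v + 2)*(v^3 - v^2 - 4*v + 4) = (v - 1)*(v + 2)*(v^2 - 4) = (v - 1)*(v + 2)^2*(v - 2)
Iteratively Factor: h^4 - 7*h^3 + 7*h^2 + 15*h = (h - 3)*(h^3 - 4*h^2 - 5*h) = (h - 3)*(h + 1)*(h^2 - 5*h) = h*(h - 3)*(h + 1)*(h - 5)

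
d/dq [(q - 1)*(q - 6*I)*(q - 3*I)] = 3*q^2 + q*(-2 - 18*I) - 18 + 9*I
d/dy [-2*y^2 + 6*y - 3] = 6 - 4*y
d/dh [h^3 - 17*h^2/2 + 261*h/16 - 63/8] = 3*h^2 - 17*h + 261/16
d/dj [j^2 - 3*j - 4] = 2*j - 3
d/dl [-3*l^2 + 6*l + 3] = 6 - 6*l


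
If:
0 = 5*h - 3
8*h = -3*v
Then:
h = 3/5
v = -8/5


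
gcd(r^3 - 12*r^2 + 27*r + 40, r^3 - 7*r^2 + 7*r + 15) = r^2 - 4*r - 5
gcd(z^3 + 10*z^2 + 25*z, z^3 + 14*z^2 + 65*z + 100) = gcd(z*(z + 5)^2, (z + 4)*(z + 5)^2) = z^2 + 10*z + 25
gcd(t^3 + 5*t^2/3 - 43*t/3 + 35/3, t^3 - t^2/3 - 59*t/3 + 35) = t^2 + 8*t/3 - 35/3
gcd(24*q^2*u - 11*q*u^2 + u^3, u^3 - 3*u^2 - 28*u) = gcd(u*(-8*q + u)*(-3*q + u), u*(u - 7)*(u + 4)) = u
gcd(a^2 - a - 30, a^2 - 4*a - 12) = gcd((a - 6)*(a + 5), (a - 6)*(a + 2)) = a - 6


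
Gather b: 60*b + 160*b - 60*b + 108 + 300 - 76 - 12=160*b + 320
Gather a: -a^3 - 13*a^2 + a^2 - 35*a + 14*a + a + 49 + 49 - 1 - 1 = -a^3 - 12*a^2 - 20*a + 96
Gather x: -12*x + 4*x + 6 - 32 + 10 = -8*x - 16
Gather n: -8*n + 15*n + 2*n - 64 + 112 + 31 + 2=9*n + 81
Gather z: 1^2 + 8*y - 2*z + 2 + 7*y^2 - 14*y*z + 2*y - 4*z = 7*y^2 + 10*y + z*(-14*y - 6) + 3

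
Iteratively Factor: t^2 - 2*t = (t)*(t - 2)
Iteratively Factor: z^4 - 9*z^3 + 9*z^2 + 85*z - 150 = (z - 5)*(z^3 - 4*z^2 - 11*z + 30) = (z - 5)*(z - 2)*(z^2 - 2*z - 15) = (z - 5)*(z - 2)*(z + 3)*(z - 5)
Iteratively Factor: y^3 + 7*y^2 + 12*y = (y)*(y^2 + 7*y + 12) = y*(y + 3)*(y + 4)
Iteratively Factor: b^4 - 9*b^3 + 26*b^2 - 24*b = (b - 4)*(b^3 - 5*b^2 + 6*b) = b*(b - 4)*(b^2 - 5*b + 6) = b*(b - 4)*(b - 3)*(b - 2)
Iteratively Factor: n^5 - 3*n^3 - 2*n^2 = (n + 1)*(n^4 - n^3 - 2*n^2) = n*(n + 1)*(n^3 - n^2 - 2*n) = n*(n - 2)*(n + 1)*(n^2 + n) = n^2*(n - 2)*(n + 1)*(n + 1)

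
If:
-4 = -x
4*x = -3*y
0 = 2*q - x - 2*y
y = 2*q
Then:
No Solution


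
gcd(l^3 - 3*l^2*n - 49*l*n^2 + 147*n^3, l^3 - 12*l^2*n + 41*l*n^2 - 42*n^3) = l^2 - 10*l*n + 21*n^2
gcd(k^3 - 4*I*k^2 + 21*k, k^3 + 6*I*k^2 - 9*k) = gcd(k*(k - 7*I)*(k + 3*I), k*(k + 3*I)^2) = k^2 + 3*I*k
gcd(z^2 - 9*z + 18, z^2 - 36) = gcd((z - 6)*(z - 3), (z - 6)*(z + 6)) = z - 6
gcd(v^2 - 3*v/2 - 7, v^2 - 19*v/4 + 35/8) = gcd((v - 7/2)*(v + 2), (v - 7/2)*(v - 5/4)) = v - 7/2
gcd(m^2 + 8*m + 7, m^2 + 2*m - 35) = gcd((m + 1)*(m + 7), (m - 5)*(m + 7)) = m + 7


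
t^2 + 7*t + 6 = (t + 1)*(t + 6)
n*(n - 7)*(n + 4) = n^3 - 3*n^2 - 28*n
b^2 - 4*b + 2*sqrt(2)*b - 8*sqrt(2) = (b - 4)*(b + 2*sqrt(2))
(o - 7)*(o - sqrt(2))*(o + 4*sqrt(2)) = o^3 - 7*o^2 + 3*sqrt(2)*o^2 - 21*sqrt(2)*o - 8*o + 56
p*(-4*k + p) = -4*k*p + p^2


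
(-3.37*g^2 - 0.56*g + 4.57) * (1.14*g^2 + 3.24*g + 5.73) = -3.8418*g^4 - 11.5572*g^3 - 15.9147*g^2 + 11.598*g + 26.1861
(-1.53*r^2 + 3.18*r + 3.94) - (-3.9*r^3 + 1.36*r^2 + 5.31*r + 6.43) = 3.9*r^3 - 2.89*r^2 - 2.13*r - 2.49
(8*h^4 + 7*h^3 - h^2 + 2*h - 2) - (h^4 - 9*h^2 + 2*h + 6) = 7*h^4 + 7*h^3 + 8*h^2 - 8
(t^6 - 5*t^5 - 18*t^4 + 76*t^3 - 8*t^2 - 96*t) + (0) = t^6 - 5*t^5 - 18*t^4 + 76*t^3 - 8*t^2 - 96*t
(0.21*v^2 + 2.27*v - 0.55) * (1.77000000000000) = 0.3717*v^2 + 4.0179*v - 0.9735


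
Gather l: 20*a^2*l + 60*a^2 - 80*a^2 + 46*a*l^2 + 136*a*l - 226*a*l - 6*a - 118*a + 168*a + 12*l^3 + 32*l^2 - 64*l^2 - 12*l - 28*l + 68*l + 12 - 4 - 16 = -20*a^2 + 44*a + 12*l^3 + l^2*(46*a - 32) + l*(20*a^2 - 90*a + 28) - 8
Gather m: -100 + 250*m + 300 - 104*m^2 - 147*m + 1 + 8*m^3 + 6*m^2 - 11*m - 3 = 8*m^3 - 98*m^2 + 92*m + 198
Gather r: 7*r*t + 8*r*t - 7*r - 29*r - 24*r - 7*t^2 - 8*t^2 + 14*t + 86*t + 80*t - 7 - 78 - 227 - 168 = r*(15*t - 60) - 15*t^2 + 180*t - 480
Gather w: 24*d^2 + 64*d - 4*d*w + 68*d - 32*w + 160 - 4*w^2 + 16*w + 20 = 24*d^2 + 132*d - 4*w^2 + w*(-4*d - 16) + 180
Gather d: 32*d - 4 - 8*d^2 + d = -8*d^2 + 33*d - 4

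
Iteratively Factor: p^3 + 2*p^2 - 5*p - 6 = (p + 3)*(p^2 - p - 2) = (p + 1)*(p + 3)*(p - 2)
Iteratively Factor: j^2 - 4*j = (j)*(j - 4)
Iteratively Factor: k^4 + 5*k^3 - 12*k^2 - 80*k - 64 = (k + 4)*(k^3 + k^2 - 16*k - 16) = (k + 4)^2*(k^2 - 3*k - 4) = (k + 1)*(k + 4)^2*(k - 4)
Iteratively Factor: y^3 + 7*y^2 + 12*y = (y + 3)*(y^2 + 4*y) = (y + 3)*(y + 4)*(y)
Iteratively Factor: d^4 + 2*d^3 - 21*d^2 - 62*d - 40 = (d + 2)*(d^3 - 21*d - 20) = (d - 5)*(d + 2)*(d^2 + 5*d + 4) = (d - 5)*(d + 2)*(d + 4)*(d + 1)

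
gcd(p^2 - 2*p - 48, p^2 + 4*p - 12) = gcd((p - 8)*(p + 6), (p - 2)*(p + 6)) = p + 6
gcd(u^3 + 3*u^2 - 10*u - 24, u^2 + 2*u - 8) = u + 4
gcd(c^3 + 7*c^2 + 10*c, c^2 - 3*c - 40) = c + 5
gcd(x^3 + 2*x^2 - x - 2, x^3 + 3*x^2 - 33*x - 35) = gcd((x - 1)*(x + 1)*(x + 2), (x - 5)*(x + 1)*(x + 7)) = x + 1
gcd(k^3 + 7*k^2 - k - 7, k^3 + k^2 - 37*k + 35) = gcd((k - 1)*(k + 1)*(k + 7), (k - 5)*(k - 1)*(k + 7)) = k^2 + 6*k - 7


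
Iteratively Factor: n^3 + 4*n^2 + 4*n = (n)*(n^2 + 4*n + 4) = n*(n + 2)*(n + 2)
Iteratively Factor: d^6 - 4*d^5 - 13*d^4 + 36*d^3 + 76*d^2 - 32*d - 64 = (d - 4)*(d^5 - 13*d^3 - 16*d^2 + 12*d + 16) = (d - 4)*(d + 2)*(d^4 - 2*d^3 - 9*d^2 + 2*d + 8) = (d - 4)*(d + 2)^2*(d^3 - 4*d^2 - d + 4) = (d - 4)*(d - 1)*(d + 2)^2*(d^2 - 3*d - 4) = (d - 4)^2*(d - 1)*(d + 2)^2*(d + 1)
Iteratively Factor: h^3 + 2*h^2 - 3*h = (h - 1)*(h^2 + 3*h) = (h - 1)*(h + 3)*(h)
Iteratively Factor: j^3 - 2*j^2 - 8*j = (j - 4)*(j^2 + 2*j) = j*(j - 4)*(j + 2)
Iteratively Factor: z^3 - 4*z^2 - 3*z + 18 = (z - 3)*(z^2 - z - 6) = (z - 3)^2*(z + 2)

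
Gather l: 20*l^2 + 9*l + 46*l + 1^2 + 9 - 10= 20*l^2 + 55*l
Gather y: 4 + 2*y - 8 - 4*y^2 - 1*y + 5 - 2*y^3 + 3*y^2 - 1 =-2*y^3 - y^2 + y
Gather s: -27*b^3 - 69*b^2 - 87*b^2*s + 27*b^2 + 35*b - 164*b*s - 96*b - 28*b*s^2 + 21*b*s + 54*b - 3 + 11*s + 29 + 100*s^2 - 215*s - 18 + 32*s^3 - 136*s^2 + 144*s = -27*b^3 - 42*b^2 - 7*b + 32*s^3 + s^2*(-28*b - 36) + s*(-87*b^2 - 143*b - 60) + 8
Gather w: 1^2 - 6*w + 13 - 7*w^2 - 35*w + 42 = -7*w^2 - 41*w + 56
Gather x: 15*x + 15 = 15*x + 15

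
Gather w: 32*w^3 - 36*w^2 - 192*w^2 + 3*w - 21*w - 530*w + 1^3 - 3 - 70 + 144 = 32*w^3 - 228*w^2 - 548*w + 72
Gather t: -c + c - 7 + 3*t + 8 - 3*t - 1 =0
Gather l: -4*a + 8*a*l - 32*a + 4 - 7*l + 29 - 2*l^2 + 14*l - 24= -36*a - 2*l^2 + l*(8*a + 7) + 9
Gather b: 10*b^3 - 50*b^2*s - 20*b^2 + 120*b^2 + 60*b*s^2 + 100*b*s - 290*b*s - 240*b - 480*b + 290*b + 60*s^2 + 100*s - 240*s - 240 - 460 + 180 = 10*b^3 + b^2*(100 - 50*s) + b*(60*s^2 - 190*s - 430) + 60*s^2 - 140*s - 520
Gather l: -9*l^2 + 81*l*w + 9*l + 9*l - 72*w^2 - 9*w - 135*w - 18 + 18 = -9*l^2 + l*(81*w + 18) - 72*w^2 - 144*w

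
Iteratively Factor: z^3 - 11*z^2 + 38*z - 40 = (z - 2)*(z^2 - 9*z + 20) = (z - 4)*(z - 2)*(z - 5)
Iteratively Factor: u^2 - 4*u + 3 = (u - 3)*(u - 1)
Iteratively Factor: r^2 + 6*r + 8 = (r + 2)*(r + 4)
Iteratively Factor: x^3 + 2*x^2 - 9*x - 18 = (x - 3)*(x^2 + 5*x + 6) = (x - 3)*(x + 2)*(x + 3)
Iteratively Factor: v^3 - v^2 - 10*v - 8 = (v + 2)*(v^2 - 3*v - 4) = (v - 4)*(v + 2)*(v + 1)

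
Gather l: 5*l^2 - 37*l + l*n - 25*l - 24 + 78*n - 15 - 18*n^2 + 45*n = 5*l^2 + l*(n - 62) - 18*n^2 + 123*n - 39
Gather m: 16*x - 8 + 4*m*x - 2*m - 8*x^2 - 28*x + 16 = m*(4*x - 2) - 8*x^2 - 12*x + 8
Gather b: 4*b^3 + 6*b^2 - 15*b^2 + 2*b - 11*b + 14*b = 4*b^3 - 9*b^2 + 5*b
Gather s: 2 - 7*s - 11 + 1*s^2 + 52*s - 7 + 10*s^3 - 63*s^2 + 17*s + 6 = 10*s^3 - 62*s^2 + 62*s - 10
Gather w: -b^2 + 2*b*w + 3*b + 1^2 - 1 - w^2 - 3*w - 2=-b^2 + 3*b - w^2 + w*(2*b - 3) - 2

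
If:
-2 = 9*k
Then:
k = -2/9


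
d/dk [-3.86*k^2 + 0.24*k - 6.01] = 0.24 - 7.72*k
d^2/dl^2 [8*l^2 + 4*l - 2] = 16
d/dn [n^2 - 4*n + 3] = 2*n - 4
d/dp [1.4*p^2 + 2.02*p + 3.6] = 2.8*p + 2.02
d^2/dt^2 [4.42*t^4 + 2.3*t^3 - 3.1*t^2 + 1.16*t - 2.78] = 53.04*t^2 + 13.8*t - 6.2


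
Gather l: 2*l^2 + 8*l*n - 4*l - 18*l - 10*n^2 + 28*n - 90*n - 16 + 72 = 2*l^2 + l*(8*n - 22) - 10*n^2 - 62*n + 56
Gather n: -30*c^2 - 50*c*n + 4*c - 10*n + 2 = -30*c^2 + 4*c + n*(-50*c - 10) + 2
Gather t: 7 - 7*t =7 - 7*t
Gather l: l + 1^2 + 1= l + 2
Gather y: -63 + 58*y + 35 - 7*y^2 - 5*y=-7*y^2 + 53*y - 28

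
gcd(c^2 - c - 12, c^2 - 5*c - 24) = c + 3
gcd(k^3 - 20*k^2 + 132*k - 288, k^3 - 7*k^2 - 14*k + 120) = k - 6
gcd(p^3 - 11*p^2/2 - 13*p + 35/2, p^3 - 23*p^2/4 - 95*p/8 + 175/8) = p^2 - 9*p/2 - 35/2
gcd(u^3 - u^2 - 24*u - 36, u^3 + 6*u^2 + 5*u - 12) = u + 3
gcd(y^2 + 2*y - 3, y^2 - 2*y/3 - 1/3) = y - 1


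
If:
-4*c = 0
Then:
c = 0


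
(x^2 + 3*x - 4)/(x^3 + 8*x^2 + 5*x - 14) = (x + 4)/(x^2 + 9*x + 14)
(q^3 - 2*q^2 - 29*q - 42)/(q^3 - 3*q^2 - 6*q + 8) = (q^2 - 4*q - 21)/(q^2 - 5*q + 4)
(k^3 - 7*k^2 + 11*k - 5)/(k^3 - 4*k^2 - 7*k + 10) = (k - 1)/(k + 2)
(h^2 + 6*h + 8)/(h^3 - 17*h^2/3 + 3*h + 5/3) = 3*(h^2 + 6*h + 8)/(3*h^3 - 17*h^2 + 9*h + 5)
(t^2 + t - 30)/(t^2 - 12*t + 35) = (t + 6)/(t - 7)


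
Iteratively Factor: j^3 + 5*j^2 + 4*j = (j)*(j^2 + 5*j + 4) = j*(j + 1)*(j + 4)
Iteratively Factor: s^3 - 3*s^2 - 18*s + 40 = (s - 2)*(s^2 - s - 20) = (s - 5)*(s - 2)*(s + 4)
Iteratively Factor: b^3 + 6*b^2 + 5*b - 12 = (b + 3)*(b^2 + 3*b - 4) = (b + 3)*(b + 4)*(b - 1)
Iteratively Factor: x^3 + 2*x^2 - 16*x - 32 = (x + 4)*(x^2 - 2*x - 8) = (x + 2)*(x + 4)*(x - 4)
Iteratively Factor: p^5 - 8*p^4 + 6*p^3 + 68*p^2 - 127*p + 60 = (p - 1)*(p^4 - 7*p^3 - p^2 + 67*p - 60) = (p - 1)^2*(p^3 - 6*p^2 - 7*p + 60) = (p - 5)*(p - 1)^2*(p^2 - p - 12) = (p - 5)*(p - 4)*(p - 1)^2*(p + 3)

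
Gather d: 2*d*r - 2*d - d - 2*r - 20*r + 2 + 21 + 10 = d*(2*r - 3) - 22*r + 33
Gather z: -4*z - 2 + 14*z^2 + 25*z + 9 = 14*z^2 + 21*z + 7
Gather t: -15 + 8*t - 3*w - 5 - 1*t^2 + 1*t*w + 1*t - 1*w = -t^2 + t*(w + 9) - 4*w - 20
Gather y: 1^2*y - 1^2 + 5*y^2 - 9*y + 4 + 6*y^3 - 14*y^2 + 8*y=6*y^3 - 9*y^2 + 3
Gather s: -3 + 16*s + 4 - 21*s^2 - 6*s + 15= -21*s^2 + 10*s + 16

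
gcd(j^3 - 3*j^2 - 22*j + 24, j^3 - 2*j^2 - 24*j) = j^2 - 2*j - 24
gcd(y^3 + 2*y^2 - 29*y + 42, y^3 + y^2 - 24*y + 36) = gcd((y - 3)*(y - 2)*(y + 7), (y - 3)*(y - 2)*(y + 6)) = y^2 - 5*y + 6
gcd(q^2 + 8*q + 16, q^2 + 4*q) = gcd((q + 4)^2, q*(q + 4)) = q + 4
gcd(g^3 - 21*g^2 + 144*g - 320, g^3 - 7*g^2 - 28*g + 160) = g - 8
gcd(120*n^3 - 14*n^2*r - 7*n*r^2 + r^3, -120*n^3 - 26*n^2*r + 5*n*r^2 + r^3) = -20*n^2 - n*r + r^2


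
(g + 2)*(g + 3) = g^2 + 5*g + 6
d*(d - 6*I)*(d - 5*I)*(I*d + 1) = I*d^4 + 12*d^3 - 41*I*d^2 - 30*d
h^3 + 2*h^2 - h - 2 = (h - 1)*(h + 1)*(h + 2)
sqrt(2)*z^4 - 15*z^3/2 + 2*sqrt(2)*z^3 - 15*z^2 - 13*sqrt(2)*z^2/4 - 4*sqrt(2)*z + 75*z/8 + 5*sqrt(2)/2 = (z - 1/2)*(z + 5/2)*(z - 4*sqrt(2))*(sqrt(2)*z + 1/2)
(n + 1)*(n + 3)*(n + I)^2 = n^4 + 4*n^3 + 2*I*n^3 + 2*n^2 + 8*I*n^2 - 4*n + 6*I*n - 3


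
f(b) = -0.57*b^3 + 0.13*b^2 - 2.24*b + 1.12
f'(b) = -1.71*b^2 + 0.26*b - 2.24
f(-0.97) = 3.94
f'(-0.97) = -4.10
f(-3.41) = 32.87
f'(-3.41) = -23.01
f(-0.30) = 1.82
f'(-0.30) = -2.47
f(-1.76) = 8.57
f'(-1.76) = -7.99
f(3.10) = -21.56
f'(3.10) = -17.87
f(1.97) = -7.15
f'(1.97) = -8.36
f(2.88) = -17.87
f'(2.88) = -15.67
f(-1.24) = 5.18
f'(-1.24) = -5.19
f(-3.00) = 24.40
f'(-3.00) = -18.41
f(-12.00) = 1031.68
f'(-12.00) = -251.60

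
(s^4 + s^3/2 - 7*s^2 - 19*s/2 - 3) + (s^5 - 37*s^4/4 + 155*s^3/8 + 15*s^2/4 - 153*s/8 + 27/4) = s^5 - 33*s^4/4 + 159*s^3/8 - 13*s^2/4 - 229*s/8 + 15/4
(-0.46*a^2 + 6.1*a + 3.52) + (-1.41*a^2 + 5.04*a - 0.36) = -1.87*a^2 + 11.14*a + 3.16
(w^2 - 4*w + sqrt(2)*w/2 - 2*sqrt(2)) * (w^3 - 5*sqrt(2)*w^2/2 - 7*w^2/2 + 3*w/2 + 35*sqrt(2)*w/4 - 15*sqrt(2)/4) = w^5 - 15*w^4/2 - 2*sqrt(2)*w^4 + 13*w^3 + 15*sqrt(2)*w^3 - 31*sqrt(2)*w^2 + 51*w^2/4 - 155*w/4 + 12*sqrt(2)*w + 15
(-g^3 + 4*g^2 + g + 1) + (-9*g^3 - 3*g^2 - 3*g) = -10*g^3 + g^2 - 2*g + 1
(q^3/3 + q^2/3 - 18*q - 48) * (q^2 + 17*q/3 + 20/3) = q^5/3 + 20*q^4/9 - 125*q^3/9 - 1330*q^2/9 - 392*q - 320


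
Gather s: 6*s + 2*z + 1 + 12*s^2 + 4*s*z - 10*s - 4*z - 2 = 12*s^2 + s*(4*z - 4) - 2*z - 1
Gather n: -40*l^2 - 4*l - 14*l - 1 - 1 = -40*l^2 - 18*l - 2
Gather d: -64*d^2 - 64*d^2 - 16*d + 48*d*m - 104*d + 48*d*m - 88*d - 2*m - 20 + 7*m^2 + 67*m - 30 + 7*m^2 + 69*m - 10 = -128*d^2 + d*(96*m - 208) + 14*m^2 + 134*m - 60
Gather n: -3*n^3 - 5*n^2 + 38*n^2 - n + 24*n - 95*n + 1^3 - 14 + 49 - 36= -3*n^3 + 33*n^2 - 72*n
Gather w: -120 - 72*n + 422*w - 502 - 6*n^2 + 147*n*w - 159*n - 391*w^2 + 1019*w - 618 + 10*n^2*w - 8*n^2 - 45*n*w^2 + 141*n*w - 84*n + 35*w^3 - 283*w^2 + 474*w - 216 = -14*n^2 - 315*n + 35*w^3 + w^2*(-45*n - 674) + w*(10*n^2 + 288*n + 1915) - 1456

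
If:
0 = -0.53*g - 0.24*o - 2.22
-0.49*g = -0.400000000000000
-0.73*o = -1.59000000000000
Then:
No Solution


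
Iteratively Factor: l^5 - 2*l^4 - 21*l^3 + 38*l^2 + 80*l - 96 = (l - 4)*(l^4 + 2*l^3 - 13*l^2 - 14*l + 24) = (l - 4)*(l - 3)*(l^3 + 5*l^2 + 2*l - 8) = (l - 4)*(l - 3)*(l + 2)*(l^2 + 3*l - 4) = (l - 4)*(l - 3)*(l - 1)*(l + 2)*(l + 4)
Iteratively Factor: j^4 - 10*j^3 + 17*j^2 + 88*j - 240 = (j + 3)*(j^3 - 13*j^2 + 56*j - 80) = (j - 4)*(j + 3)*(j^2 - 9*j + 20) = (j - 5)*(j - 4)*(j + 3)*(j - 4)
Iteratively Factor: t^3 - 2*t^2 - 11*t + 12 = (t - 1)*(t^2 - t - 12) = (t - 1)*(t + 3)*(t - 4)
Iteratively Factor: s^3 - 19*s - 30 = (s + 2)*(s^2 - 2*s - 15) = (s + 2)*(s + 3)*(s - 5)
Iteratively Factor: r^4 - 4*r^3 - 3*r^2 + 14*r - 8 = (r - 1)*(r^3 - 3*r^2 - 6*r + 8) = (r - 1)*(r + 2)*(r^2 - 5*r + 4) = (r - 4)*(r - 1)*(r + 2)*(r - 1)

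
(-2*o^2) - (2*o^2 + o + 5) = -4*o^2 - o - 5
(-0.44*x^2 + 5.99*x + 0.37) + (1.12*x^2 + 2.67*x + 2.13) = 0.68*x^2 + 8.66*x + 2.5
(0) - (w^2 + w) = -w^2 - w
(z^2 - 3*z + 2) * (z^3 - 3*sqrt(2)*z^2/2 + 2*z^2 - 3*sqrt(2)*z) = z^5 - 3*sqrt(2)*z^4/2 - z^4 - 4*z^3 + 3*sqrt(2)*z^3/2 + 4*z^2 + 6*sqrt(2)*z^2 - 6*sqrt(2)*z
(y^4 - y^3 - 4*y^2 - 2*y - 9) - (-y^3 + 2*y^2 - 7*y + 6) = y^4 - 6*y^2 + 5*y - 15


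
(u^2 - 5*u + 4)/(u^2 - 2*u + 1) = (u - 4)/(u - 1)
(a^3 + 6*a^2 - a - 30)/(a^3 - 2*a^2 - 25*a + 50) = (a + 3)/(a - 5)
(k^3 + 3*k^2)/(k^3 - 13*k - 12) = k^2/(k^2 - 3*k - 4)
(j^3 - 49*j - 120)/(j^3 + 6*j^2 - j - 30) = (j - 8)/(j - 2)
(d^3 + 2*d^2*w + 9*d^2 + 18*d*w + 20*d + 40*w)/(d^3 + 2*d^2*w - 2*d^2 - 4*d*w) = (d^2 + 9*d + 20)/(d*(d - 2))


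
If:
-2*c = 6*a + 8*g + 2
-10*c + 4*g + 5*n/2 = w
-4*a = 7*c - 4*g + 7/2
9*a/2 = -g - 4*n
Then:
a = 256*w/1061 - 2691/2122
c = 1161/2122 - 224*w/1061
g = 2395/4244 - 136*w/1061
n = 1364/1061 - 254*w/1061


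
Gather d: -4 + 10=6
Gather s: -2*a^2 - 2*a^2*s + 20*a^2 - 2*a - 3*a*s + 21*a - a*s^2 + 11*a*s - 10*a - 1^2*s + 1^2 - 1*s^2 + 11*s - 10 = 18*a^2 + 9*a + s^2*(-a - 1) + s*(-2*a^2 + 8*a + 10) - 9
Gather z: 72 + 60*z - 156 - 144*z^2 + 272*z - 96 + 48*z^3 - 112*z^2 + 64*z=48*z^3 - 256*z^2 + 396*z - 180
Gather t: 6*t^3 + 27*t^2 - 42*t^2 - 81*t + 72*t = 6*t^3 - 15*t^2 - 9*t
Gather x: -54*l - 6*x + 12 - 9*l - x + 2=-63*l - 7*x + 14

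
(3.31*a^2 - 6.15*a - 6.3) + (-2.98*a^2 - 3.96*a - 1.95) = 0.33*a^2 - 10.11*a - 8.25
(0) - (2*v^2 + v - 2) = -2*v^2 - v + 2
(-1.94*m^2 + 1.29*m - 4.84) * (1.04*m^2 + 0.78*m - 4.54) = -2.0176*m^4 - 0.1716*m^3 + 4.7802*m^2 - 9.6318*m + 21.9736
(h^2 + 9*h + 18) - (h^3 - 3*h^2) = -h^3 + 4*h^2 + 9*h + 18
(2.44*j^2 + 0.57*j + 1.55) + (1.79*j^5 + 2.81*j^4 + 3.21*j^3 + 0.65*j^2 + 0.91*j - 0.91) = 1.79*j^5 + 2.81*j^4 + 3.21*j^3 + 3.09*j^2 + 1.48*j + 0.64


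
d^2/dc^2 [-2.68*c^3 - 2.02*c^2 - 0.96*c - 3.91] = -16.08*c - 4.04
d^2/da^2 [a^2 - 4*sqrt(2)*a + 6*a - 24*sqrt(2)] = 2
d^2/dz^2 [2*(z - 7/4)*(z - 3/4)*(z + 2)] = 12*z - 2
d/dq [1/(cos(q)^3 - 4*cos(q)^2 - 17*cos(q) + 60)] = (3*cos(q)^2 - 8*cos(q) - 17)*sin(q)/(cos(q)^3 - 4*cos(q)^2 - 17*cos(q) + 60)^2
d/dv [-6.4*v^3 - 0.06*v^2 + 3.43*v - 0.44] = -19.2*v^2 - 0.12*v + 3.43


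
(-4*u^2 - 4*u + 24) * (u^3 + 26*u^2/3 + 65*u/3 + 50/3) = -4*u^5 - 116*u^4/3 - 292*u^3/3 + 164*u^2/3 + 1360*u/3 + 400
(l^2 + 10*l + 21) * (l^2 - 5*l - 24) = l^4 + 5*l^3 - 53*l^2 - 345*l - 504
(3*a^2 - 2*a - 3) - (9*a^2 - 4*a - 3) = -6*a^2 + 2*a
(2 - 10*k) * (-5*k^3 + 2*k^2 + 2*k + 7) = 50*k^4 - 30*k^3 - 16*k^2 - 66*k + 14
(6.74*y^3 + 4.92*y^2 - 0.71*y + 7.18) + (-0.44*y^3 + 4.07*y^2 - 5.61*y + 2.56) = 6.3*y^3 + 8.99*y^2 - 6.32*y + 9.74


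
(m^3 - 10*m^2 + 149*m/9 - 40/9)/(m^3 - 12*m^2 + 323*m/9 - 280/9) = (3*m - 1)/(3*m - 7)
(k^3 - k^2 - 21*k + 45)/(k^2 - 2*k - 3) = (k^2 + 2*k - 15)/(k + 1)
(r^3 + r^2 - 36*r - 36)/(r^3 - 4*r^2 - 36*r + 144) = (r + 1)/(r - 4)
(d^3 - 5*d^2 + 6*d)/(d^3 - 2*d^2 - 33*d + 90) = d*(d - 2)/(d^2 + d - 30)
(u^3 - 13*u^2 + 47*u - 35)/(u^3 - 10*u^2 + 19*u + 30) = (u^2 - 8*u + 7)/(u^2 - 5*u - 6)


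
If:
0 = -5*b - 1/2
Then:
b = -1/10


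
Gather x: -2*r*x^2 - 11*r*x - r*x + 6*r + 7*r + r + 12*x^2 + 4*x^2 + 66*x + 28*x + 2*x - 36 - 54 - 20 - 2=14*r + x^2*(16 - 2*r) + x*(96 - 12*r) - 112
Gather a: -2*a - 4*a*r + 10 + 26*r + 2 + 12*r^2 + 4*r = a*(-4*r - 2) + 12*r^2 + 30*r + 12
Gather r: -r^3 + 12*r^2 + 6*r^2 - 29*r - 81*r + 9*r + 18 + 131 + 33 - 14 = -r^3 + 18*r^2 - 101*r + 168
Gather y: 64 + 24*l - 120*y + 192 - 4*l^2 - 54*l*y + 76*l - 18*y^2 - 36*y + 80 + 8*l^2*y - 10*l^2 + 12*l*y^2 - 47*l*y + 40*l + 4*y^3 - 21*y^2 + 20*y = -14*l^2 + 140*l + 4*y^3 + y^2*(12*l - 39) + y*(8*l^2 - 101*l - 136) + 336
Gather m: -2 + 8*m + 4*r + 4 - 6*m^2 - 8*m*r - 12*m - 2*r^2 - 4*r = -6*m^2 + m*(-8*r - 4) - 2*r^2 + 2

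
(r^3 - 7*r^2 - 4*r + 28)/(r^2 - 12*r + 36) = (r^3 - 7*r^2 - 4*r + 28)/(r^2 - 12*r + 36)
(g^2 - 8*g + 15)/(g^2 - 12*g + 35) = (g - 3)/(g - 7)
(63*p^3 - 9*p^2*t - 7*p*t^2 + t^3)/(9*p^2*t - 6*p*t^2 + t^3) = (21*p^2 + 4*p*t - t^2)/(t*(3*p - t))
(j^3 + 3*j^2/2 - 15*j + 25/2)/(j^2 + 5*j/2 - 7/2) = (2*j^2 + 5*j - 25)/(2*j + 7)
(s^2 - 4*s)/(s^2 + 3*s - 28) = s/(s + 7)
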